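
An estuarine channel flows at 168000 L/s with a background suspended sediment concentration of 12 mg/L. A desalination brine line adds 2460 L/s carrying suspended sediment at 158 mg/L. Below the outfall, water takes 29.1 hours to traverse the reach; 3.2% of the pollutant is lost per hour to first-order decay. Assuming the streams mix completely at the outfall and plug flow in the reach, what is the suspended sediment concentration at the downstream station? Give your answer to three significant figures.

5.48 mg/L

After mixing, C = (168000·12.00 + 2460·158.0) / 170500 = 2405000/170500 = 14.11 mg/L.
3.2%/h lost → k = −ln(1 − 0.032) = 0.03252 h⁻¹.
After decay, C = 14.11 × e^(−kt) = 14.11 × 0.3881 = 5.475 mg/L.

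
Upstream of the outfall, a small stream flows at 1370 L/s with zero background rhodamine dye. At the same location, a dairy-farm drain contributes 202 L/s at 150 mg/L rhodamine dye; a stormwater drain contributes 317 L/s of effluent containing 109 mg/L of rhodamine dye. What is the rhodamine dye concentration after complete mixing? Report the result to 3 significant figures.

34.3 mg/L

Mass balance: C = (1370·0 + 202.0·150.0 + 317.0·109.0) / 1889 = 64850/1889 = 34.33 mg/L.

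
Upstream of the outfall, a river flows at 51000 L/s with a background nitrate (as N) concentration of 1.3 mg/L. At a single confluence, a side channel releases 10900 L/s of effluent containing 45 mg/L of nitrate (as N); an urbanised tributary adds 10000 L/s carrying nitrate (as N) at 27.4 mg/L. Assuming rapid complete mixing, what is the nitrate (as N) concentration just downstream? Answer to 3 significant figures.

Mixed concentration C = ΣQC/ΣQ = (51000·1.300 + 10900·45.00 + 10000·27.40) / 71900 = 830800/71900 = 11.55 mg/L.

11.6 mg/L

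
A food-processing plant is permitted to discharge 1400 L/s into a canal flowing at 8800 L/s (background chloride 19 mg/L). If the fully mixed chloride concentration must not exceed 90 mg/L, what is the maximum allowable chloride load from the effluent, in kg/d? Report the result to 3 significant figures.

64900 kg/d

Mass balance at the limit: 8800·19.00 + 1400·Cₑ = 10200·90 → Cₑ = 536.3 mg/L.
1400 L/s = 1.400 m³/s. Load = 1.400 m³/s × 536.3 g/m³ × 86 400 s/d = 64870 kg/d.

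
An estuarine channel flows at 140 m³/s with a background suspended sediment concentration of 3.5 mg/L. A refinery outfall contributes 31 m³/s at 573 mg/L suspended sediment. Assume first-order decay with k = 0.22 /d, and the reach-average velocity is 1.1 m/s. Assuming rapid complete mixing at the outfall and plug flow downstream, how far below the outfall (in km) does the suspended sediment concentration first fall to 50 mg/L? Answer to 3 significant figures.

Flow-weighted average: C = (140.0·3.500 + 31.00·573.0) / 171.0 = 18250/171.0 = 106.7 mg/L.
Set 106.7·exp(−k·t) = 50 → t = ln(106.7/50)/k = 297800 s = 82.73 h.
Distance = v·t = 1.1·297800 = 327600 m = 327.6 km.

328 km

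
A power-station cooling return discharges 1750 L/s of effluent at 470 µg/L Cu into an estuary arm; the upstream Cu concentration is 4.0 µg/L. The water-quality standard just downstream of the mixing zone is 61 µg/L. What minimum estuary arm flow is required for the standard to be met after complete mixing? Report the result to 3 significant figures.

Set C_mix = 61: (Q·4.000 + 1750·470.0) / (Q + 1750) = 61
→ Q = 1750·(470.0 − 61)/(61 − 4.000) = 12560 L/s.

12600 L/s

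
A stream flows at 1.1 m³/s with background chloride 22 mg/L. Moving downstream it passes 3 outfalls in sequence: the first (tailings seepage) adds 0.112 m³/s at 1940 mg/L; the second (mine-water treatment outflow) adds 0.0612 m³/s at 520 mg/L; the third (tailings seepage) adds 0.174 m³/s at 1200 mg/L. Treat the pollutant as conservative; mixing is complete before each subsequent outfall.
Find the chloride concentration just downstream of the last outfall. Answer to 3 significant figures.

Outfall 1: combined Q = 1.212 m³/s; C = (1.100·22.00 + 0.1120·1940)/1.212 = 199.2 mg/L.
Outfall 2: combined Q = 1.273 m³/s; C = (1.212·199.2 + 0.06120·520.0)/1.273 = 214.7 mg/L.
Outfall 3: combined Q = 1.447 m³/s; C = (1.273·214.7 + 0.1740·1200)/1.447 = 333.1 mg/L.

333 mg/L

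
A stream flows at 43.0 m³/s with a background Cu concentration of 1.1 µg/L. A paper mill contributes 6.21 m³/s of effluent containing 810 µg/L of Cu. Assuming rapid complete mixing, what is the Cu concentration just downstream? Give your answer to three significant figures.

103 µg/L

Mass balance: C = (43.00·1.100 + 6.210·810.0) / 49.21 = 5077/49.21 = 103.2 µg/L.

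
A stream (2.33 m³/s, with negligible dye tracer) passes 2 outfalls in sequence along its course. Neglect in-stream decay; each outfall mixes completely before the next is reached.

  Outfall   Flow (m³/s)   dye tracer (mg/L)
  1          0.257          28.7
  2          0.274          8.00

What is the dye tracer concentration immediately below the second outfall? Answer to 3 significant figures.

3.34 mg/L

Outfall 1: combined Q = 2.587 m³/s; C = (2.330·0 + 0.2570·28.70)/2.587 = 2.851 mg/L.
Outfall 2: combined Q = 2.861 m³/s; C = (2.587·2.851 + 0.2740·8.000)/2.861 = 3.344 mg/L.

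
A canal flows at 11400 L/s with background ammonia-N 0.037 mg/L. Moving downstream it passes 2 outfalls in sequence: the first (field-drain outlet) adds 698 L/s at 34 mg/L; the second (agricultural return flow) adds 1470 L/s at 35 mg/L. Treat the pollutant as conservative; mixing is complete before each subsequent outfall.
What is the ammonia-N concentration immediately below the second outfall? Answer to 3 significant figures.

After outfall 1: Q = 11400 + 698.0 = 12100 L/s; C = (11400·0.03700 + 698.0·34.00)/12100 = 1.997 mg/L.
After outfall 2: Q = 12100 + 1470 = 13570 L/s; C = (12100·1.997 + 1470·35.00)/13570 = 5.572 mg/L.

5.57 mg/L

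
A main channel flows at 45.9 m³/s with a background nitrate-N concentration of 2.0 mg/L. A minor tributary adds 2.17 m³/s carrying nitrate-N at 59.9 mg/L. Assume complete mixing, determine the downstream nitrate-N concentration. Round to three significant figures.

4.61 mg/L

Mass balance: C = (45.90·2.000 + 2.170·59.90) / 48.07 = 221.8/48.07 = 4.614 mg/L.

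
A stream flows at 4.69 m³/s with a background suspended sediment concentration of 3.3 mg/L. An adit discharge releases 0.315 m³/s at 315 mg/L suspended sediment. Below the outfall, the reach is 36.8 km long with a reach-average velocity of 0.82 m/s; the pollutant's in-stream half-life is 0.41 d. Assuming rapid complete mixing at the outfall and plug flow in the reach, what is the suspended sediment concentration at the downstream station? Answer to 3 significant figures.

9.52 mg/L

Mass balance: C = (4.690·3.300 + 0.3150·315.0) / 5.005 = 114.7/5.005 = 22.92 mg/L.
Travel time t = 36.8·1000 / 0.82 = 44880 s = 12.47 h.
Half-life 0.41 d → k = ln 2 / 0.41 = 1.691 d⁻¹.
After decay, C = 22.92 × e^(−kt) = 22.92 × 0.4156 = 9.524 mg/L.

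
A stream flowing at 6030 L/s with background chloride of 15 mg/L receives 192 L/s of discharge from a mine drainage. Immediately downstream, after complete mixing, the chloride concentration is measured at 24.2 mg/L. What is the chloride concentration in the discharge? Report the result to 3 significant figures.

Mass balance: 6030·15.00 + 192.0·Cₑ = 6222·24.20
→ Cₑ = (6222·24.20 − 6030·15.00) / 192.0 = 313.1 mg/L.

313 mg/L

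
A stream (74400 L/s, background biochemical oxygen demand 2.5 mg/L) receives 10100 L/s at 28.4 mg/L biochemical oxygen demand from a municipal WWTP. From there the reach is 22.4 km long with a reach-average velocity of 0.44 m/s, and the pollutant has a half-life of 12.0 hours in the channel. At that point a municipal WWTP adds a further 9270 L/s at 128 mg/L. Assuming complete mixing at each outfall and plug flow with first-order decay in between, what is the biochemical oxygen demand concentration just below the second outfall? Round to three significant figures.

14.9 mg/L

Mass balance: C = (74400·2.500 + 10100·28.40) / 84500 = 472800/84500 = 5.596 mg/L; combined flow 84500 L/s.
Travel time t = 22.4·1000 / 0.44 = 50910 s = 14.14 h.
Half-life 12.0 h → k = ln 2 / 12.0 = 0.05776 h⁻¹ = 1.386 d⁻¹.
After decay, C = 5.596 × e^(−kt) = 5.596 × 0.4418 = 2.472 mg/L.
At the second outfall, C = (84500·2.472 + 9270·128.0) / (84500 + 9270) = 14.88 mg/L.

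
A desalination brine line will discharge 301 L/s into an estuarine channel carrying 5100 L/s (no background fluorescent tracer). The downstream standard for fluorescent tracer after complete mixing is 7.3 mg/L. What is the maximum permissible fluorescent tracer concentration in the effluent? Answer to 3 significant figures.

131 mg/L

At the limit, (Qr·Cr + Qe·Cₑ)/(Qr + Qe) = 7.3:
Cₑ = (5401·7.3 − 5100·0) / 301.0 = 131.0 mg/L.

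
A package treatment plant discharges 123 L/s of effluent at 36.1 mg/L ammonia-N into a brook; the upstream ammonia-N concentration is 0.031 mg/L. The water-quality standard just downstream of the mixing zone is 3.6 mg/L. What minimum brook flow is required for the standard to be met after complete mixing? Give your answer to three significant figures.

1120 L/s

Set C_mix = 3.6: (Q·0.03100 + 123.0·36.10) / (Q + 123.0) = 3.6
→ Q = 123.0·(36.10 − 3.6)/(3.6 − 0.03100) = 1120 L/s.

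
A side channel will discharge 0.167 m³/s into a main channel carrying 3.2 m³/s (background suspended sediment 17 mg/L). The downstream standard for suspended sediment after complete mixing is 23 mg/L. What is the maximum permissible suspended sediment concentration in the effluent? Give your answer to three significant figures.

At the limit, (Qr·Cr + Qe·Cₑ)/(Qr + Qe) = 23:
Cₑ = (3.367·23 − 3.200·17.00) / 0.1670 = 138.0 mg/L.

138 mg/L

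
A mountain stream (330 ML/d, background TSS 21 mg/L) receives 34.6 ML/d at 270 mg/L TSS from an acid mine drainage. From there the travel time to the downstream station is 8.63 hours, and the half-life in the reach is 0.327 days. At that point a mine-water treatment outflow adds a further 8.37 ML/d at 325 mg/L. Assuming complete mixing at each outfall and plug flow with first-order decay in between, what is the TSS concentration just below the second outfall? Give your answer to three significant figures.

Conservation of mass: C = (330.0·21.00 + 34.60·270.0) / 364.6 = 16270/364.6 = 44.63 mg/L; combined flow 364.6 ML/d.
Half-life 0.327 d → k = ln 2 / 0.327 = 2.120 d⁻¹.
First-order decay: C = 44.63·exp(−k·t) = 44.63·0.4666 = 20.83 mg/L.
Second outfall: C = (364.6·20.83 + 8.370·325.0)/373.0 = 27.65 mg/L.

27.7 mg/L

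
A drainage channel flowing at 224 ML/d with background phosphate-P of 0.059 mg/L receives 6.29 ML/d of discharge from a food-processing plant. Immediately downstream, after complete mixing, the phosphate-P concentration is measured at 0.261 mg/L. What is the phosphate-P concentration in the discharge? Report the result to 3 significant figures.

7.45 mg/L

Mass balance: 224.0·0.05900 + 6.290·Cₑ = 230.3·0.2610
→ Cₑ = (230.3·0.2610 − 224.0·0.05900) / 6.290 = 7.455 mg/L.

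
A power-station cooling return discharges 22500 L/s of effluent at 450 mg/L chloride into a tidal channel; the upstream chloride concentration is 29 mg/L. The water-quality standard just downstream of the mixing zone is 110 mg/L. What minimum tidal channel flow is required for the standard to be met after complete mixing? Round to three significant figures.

Set C_mix = 110: (Q·29.00 + 22500·450.0) / (Q + 22500) = 110
→ Q = 22500·(450.0 − 110)/(110 − 29.00) = 94440 L/s.

94400 L/s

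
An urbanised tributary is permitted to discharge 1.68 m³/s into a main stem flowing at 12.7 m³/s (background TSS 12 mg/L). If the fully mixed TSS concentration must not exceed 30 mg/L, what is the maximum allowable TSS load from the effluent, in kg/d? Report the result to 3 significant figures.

24100 kg/d

Mass balance at the limit: 12.70·12.00 + 1.680·Cₑ = 14.38·30 → Cₑ = 166.1 mg/L.
Load = 1.680 m³/s × 166.1 g/m³ × 86 400 s/d = 24110 kg/d.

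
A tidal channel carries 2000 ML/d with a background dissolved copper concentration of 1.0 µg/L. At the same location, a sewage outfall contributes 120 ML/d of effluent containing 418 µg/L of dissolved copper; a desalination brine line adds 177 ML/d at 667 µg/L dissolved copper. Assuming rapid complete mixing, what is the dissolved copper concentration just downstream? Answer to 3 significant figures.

Conservation of mass: C = (2000·1.000 + 120.0·418.0 + 177.0·667.0) / 2297 = 170200/2297 = 74.10 µg/L.

74.1 µg/L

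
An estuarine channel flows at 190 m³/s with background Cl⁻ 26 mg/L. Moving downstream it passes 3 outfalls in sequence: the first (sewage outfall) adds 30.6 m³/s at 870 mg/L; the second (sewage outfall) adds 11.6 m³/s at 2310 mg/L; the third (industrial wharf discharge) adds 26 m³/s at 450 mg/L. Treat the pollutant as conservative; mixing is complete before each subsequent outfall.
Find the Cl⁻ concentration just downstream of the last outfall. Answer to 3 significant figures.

271 mg/L

Outfall 1: combined Q = 220.6 m³/s; C = (190.0·26.00 + 30.60·870.0)/220.6 = 143.1 mg/L.
Outfall 2: combined Q = 232.2 m³/s; C = (220.6·143.1 + 11.60·2310)/232.2 = 251.3 mg/L.
Outfall 3: combined Q = 258.2 m³/s; C = (232.2·251.3 + 26.00·450.0)/258.2 = 271.3 mg/L.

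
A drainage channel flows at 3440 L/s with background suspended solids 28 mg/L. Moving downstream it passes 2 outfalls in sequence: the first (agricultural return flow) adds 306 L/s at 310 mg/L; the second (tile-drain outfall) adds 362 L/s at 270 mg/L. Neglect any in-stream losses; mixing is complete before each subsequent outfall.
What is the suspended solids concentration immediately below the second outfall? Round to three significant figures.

Below outfall 1: Q → 3746 L/s, C = (3440·28.00 + 306.0·310.0)/3746 = 51.04 mg/L.
Below outfall 2: Q → 4108 L/s, C = (3746·51.04 + 362.0·270.0)/4108 = 70.33 mg/L.

70.3 mg/L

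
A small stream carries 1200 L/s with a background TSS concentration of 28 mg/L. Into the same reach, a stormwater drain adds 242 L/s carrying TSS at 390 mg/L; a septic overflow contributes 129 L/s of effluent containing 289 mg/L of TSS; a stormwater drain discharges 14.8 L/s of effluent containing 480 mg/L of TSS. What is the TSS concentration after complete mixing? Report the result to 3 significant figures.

109 mg/L

Mixed concentration C = ΣQC/ΣQ = (1200·28.00 + 242.0·390.0 + 129.0·289.0 + 14.80·480.0) / 1586 = 172400/1586 = 108.7 mg/L.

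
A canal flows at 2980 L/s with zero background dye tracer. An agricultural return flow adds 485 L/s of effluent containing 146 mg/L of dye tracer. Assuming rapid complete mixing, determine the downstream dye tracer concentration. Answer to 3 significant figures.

20.4 mg/L

Conservation of mass: C = (2980·0 + 485.0·146.0) / 3465 = 70810/3465 = 20.44 mg/L.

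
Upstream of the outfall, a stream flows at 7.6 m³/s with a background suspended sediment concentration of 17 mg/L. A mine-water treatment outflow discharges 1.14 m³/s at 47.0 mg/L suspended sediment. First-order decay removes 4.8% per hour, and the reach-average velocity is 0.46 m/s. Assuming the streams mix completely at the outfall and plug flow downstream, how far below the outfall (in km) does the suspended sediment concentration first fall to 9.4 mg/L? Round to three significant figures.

26.9 km

Mixed concentration C = ΣQC/ΣQ = (7.600·17.00 + 1.140·47.00) / 8.740 = 182.8/8.740 = 20.91 mg/L.
4.8%/h lost → k = −ln(1 − 0.048) = 0.04919 h⁻¹.
Set 20.91·exp(−k·t) = 9.4 → t = ln(20.91/9.4)/k = 58520 s = 16.26 h.
Distance = v·t = 0.46·58520 = 26920 m = 26.92 km.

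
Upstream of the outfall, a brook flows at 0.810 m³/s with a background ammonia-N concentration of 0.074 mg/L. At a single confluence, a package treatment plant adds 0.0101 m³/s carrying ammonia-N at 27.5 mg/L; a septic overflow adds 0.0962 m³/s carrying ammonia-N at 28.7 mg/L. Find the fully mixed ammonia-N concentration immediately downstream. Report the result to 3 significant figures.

Mass balance: C = (0.8100·0.07400 + 0.01010·27.50 + 0.09620·28.70) / 0.9163 = 3.099/0.9163 = 3.382 mg/L.

3.38 mg/L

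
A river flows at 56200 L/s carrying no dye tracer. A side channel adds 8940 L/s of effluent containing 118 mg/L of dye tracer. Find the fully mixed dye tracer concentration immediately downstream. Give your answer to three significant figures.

Mass balance: C = (56200·0 + 8940·118.0) / 65140 = 1055000/65140 = 16.19 mg/L.

16.2 mg/L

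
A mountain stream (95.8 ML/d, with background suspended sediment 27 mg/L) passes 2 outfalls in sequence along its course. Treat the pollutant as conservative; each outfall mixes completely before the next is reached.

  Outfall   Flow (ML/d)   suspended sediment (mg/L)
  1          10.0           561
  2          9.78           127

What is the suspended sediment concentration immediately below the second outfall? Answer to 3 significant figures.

81.7 mg/L

Below outfall 1: Q → 105.8 ML/d, C = (95.80·27.00 + 10.00·561.0)/105.8 = 77.47 mg/L.
Below outfall 2: Q → 115.6 ML/d, C = (105.8·77.47 + 9.780·127.0)/115.6 = 81.66 mg/L.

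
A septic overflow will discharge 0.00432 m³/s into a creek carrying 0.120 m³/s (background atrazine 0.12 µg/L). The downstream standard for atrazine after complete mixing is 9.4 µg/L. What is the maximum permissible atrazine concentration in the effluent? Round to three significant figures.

267 µg/L

At the limit, (Qr·Cr + Qe·Cₑ)/(Qr + Qe) = 9.4:
Cₑ = (0.1243·9.4 − 0.1200·0.1200) / 0.004320 = 267.2 µg/L.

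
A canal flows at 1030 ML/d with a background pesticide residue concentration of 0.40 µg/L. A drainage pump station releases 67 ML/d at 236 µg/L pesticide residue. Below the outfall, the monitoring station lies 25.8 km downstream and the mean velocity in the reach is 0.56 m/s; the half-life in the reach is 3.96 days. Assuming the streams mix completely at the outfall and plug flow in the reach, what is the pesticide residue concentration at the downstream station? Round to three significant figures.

13.5 µg/L

Mass balance: C = (1030·0.4000 + 67.00·236.0) / 1097 = 16220/1097 = 14.79 µg/L.
Travel time t = 25.8·1000 / 0.56 = 46070 s = 12.80 h.
Half-life 3.96 d → k = ln 2 / 3.96 = 0.1750 d⁻¹.
After decay, C = 14.79 × e^(−kt) = 14.79 × 0.9109 = 13.47 µg/L.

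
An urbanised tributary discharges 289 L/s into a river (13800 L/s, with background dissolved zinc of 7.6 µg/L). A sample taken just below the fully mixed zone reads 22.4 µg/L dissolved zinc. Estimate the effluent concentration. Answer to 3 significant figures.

Mass balance: 13800·7.600 + 289.0·Cₑ = 14090·22.40
→ Cₑ = (14090·22.40 − 13800·7.600) / 289.0 = 729.1 µg/L.

729 µg/L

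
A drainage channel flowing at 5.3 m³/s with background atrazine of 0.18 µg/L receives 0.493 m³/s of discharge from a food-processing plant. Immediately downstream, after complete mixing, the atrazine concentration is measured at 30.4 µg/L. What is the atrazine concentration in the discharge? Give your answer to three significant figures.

355 µg/L

Mass balance: 5.300·0.1800 + 0.4930·Cₑ = 5.793·30.40
→ Cₑ = (5.793·30.40 − 5.300·0.1800) / 0.4930 = 355.3 µg/L.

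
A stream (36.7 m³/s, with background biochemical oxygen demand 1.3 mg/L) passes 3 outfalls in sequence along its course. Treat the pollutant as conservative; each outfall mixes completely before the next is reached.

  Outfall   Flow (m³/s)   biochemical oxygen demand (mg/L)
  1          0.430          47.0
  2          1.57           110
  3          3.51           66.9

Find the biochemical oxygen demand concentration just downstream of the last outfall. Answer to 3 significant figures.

11.3 mg/L

Outfall 1: combined Q = 37.13 m³/s; C = (36.70·1.300 + 0.4300·47.00)/37.13 = 1.829 mg/L.
Outfall 2: combined Q = 38.70 m³/s; C = (37.13·1.829 + 1.570·110.0)/38.70 = 6.218 mg/L.
Outfall 3: combined Q = 42.21 m³/s; C = (38.70·6.218 + 3.510·66.90)/42.21 = 11.26 mg/L.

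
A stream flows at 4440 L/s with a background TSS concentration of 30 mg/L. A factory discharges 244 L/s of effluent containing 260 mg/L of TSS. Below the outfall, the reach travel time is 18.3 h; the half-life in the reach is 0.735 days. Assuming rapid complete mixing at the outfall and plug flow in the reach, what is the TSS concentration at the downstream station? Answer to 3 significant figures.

20.5 mg/L

Mixed concentration C = ΣQC/ΣQ = (4440·30.00 + 244.0·260.0) / 4684 = 196600/4684 = 41.98 mg/L.
Half-life 0.735 d → k = ln 2 / 0.735 = 0.9431 d⁻¹.
First-order decay: C = 41.98·exp(−k·t) = 41.98·0.4872 = 20.45 mg/L.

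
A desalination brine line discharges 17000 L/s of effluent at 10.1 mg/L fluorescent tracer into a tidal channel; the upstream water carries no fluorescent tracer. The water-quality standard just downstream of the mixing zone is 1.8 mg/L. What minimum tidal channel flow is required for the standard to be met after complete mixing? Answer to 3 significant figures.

Set C_mix = 1.8: (Q·0 + 17000·10.10) / (Q + 17000) = 1.8
→ Q = 17000·(10.10 − 1.8)/(1.8 − 0) = 78390 L/s.

78400 L/s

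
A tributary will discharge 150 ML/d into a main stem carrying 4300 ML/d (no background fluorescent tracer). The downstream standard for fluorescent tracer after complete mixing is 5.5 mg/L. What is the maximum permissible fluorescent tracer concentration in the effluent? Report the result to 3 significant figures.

163 mg/L

At the limit, (Qr·Cr + Qe·Cₑ)/(Qr + Qe) = 5.5:
Cₑ = (4450·5.5 − 4300·0) / 150.0 = 163.2 mg/L.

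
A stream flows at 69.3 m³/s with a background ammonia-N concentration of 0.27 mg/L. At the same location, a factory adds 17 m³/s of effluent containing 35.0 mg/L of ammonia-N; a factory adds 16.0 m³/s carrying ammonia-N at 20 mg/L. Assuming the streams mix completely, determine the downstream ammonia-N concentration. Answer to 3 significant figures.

9.13 mg/L

After mixing, C = (69.30·0.2700 + 17.00·35.00 + 16.00·20.00) / 102.3 = 933.7/102.3 = 9.127 mg/L.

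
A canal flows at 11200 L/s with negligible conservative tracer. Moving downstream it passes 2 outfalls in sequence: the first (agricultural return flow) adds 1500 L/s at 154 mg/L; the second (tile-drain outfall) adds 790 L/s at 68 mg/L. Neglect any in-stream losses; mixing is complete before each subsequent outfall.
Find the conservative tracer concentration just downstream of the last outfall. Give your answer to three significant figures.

Below outfall 1: Q → 12700 L/s, C = (11200·0 + 1500·154.0)/12700 = 18.19 mg/L.
Below outfall 2: Q → 13490 L/s, C = (12700·18.19 + 790.0·68.00)/13490 = 21.11 mg/L.

21.1 mg/L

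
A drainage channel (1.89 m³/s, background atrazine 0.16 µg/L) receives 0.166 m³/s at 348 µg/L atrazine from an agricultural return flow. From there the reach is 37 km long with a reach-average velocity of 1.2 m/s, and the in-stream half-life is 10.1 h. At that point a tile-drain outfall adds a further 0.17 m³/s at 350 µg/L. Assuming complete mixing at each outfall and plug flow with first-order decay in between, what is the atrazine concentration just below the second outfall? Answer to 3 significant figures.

41.2 µg/L

Mass balance: C = (1.890·0.1600 + 0.1660·348.0) / 2.056 = 58.07/2.056 = 28.24 µg/L; combined flow 2.056 m³/s.
Travel time t = 37·1000 / 1.2 = 30830 s = 8.565 h.
Half-life 10.1 h → k = ln 2 / 10.1 = 0.06863 h⁻¹ = 1.647 d⁻¹.
After decay, C = 28.24 × e^(−kt) = 28.24 × 0.5556 = 15.69 µg/L.
At the second outfall, C = (2.056·15.69 + 0.1700·350.0) / (2.056 + 0.1700) = 41.22 µg/L.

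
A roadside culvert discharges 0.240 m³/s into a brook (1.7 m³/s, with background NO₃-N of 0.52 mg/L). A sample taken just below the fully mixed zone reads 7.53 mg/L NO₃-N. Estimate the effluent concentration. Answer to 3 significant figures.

Mass balance: 1.700·0.5200 + 0.2400·Cₑ = 1.940·7.530
→ Cₑ = (1.940·7.530 − 1.700·0.5200) / 0.2400 = 57.18 mg/L.

57.2 mg/L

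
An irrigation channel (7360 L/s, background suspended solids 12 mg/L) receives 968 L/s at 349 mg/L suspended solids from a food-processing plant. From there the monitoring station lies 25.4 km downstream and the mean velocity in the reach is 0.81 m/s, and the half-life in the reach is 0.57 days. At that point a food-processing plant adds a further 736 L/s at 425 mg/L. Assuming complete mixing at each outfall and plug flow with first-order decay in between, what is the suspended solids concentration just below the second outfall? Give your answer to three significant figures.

Mixed concentration C = ΣQC/ΣQ = (7360·12.00 + 968.0·349.0) / 8328 = 426200/8328 = 51.17 mg/L; combined flow 8328 L/s.
Travel time t = 25.4·1000 / 0.81 = 31360 s = 8.711 h.
Half-life 0.57 d → k = ln 2 / 0.57 = 1.216 d⁻¹.
Applying C = C₀e^(−kt): 51.17 × 0.6432 = 32.91 mg/L.
At the second outfall, C = (8328·32.91 + 736.0·425.0) / (8328 + 736.0) = 64.75 mg/L.

64.7 mg/L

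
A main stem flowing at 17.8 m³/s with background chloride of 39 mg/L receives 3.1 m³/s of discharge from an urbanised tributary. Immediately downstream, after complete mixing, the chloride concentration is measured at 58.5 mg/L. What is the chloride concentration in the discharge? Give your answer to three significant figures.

Mass balance: 17.80·39.00 + 3.100·Cₑ = 20.90·58.50
→ Cₑ = (20.90·58.50 − 17.80·39.00) / 3.100 = 170.5 mg/L.

170 mg/L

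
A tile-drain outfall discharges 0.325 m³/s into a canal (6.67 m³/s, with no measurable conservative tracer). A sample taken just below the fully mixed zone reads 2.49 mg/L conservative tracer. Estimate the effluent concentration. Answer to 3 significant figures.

53.6 mg/L

Mass balance: 6.670·0 + 0.3250·Cₑ = 6.995·2.490
→ Cₑ = (6.995·2.490 − 6.670·0) / 0.3250 = 53.59 mg/L.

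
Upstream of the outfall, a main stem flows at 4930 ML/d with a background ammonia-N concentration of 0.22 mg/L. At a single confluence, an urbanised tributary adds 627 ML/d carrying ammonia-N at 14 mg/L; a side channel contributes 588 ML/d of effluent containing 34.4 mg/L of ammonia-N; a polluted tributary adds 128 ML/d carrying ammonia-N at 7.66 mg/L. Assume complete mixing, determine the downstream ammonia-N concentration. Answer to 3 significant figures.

4.95 mg/L

After mixing, C = (4930·0.2200 + 627.0·14.00 + 588.0·34.40 + 128.0·7.660) / 6273 = 31070/6273 = 4.953 mg/L.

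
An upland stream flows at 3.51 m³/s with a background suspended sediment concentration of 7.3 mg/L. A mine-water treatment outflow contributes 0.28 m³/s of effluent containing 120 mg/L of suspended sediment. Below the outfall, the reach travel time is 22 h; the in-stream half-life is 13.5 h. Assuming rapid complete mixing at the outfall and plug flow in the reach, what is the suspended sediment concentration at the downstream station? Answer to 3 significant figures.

5.05 mg/L

Mass balance: C = (3.510·7.300 + 0.2800·120.0) / 3.790 = 59.22/3.790 = 15.63 mg/L.
Half-life 13.5 h → k = ln 2 / 13.5 = 0.05134 h⁻¹ = 1.232 d⁻¹.
First-order decay: C = 15.63·exp(−k·t) = 15.63·0.3232 = 5.050 mg/L.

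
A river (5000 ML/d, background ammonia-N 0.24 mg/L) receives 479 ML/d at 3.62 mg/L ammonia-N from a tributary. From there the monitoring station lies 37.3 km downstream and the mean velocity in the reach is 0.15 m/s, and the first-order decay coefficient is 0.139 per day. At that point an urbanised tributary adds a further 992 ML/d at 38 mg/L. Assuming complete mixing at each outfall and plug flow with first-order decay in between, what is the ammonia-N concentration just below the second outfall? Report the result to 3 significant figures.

Conservation of mass: C = (5000·0.2400 + 479.0·3.620) / 5479 = 2934/5479 = 0.5355 mg/L; combined flow 5479 ML/d.
Travel time t = 37.3·1000 / 0.15 = 248700 s = 69.07 h.
After decay, C = 0.5355 × e^(−kt) = 0.5355 × 0.6703 = 0.3589 mg/L.
Second outfall: C = (5479·0.3589 + 992.0·38.00)/6471 = 6.129 mg/L.

6.13 mg/L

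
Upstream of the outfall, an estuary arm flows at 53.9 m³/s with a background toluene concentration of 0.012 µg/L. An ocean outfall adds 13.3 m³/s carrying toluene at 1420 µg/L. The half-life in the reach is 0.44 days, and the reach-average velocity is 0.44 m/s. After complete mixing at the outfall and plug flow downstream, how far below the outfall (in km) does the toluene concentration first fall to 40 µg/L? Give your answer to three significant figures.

47.0 km

Mass balance: C = (53.90·0.01200 + 13.30·1420) / 67.20 = 18890/67.20 = 281.1 µg/L.
Half-life 0.44 d → k = ln 2 / 0.44 = 1.575 d⁻¹.
Set 281.1·exp(−k·t) = 40 → t = ln(281.1/40)/k = 106900 s = 29.70 h.
Distance = v·t = 0.44·106900 = 47050 m = 47.05 km.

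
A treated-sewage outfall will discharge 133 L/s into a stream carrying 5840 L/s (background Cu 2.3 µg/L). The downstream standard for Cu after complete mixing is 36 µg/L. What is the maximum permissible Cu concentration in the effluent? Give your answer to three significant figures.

At the limit, (Qr·Cr + Qe·Cₑ)/(Qr + Qe) = 36:
Cₑ = (5973·36 − 5840·2.300) / 133.0 = 1516 µg/L.

1520 µg/L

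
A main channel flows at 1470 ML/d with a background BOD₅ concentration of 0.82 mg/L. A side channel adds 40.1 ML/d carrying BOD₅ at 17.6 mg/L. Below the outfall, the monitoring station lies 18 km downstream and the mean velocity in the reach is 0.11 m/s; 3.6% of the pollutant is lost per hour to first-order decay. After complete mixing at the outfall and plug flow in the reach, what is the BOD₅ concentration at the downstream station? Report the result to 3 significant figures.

After mixing, C = (1470·0.8200 + 40.10·17.60) / 1510 = 1911/1510 = 1.266 mg/L.
Travel time t = 18·1000 / 0.11 = 163600 s = 45.45 h.
3.6%/h lost → k = −ln(1 − 0.036) = 0.03666 h⁻¹.
First-order decay: C = 1.266·exp(−k·t) = 1.266·0.1889 = 0.2391 mg/L.

0.239 mg/L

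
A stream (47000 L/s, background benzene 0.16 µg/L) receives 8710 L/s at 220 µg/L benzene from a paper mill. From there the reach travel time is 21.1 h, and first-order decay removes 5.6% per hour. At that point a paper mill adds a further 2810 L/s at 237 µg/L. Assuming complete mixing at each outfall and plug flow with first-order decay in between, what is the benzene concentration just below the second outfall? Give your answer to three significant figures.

21.1 µg/L

Mass balance: C = (47000·0.1600 + 8710·220.0) / 55710 = 1924000/55710 = 34.53 µg/L; combined flow 55710 L/s.
5.6%/h lost → k = −ln(1 − 0.056) = 0.05763 h⁻¹.
Applying C = C₀e^(−kt): 34.53 × 0.2964 = 10.24 µg/L.
Second outfall: C = (55710·10.24 + 2810·237.0)/58520 = 21.12 µg/L.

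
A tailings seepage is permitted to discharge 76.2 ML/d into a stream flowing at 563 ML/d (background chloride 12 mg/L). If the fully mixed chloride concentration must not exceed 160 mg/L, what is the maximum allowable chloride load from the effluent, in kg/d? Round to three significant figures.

95500 kg/d

Mass balance at the limit: 563.0·12.00 + 76.20·Cₑ = 639.2·160 → Cₑ = 1253 mg/L.
76.20 ML/d = 0.8819 m³/s. Load = 0.8819 m³/s × 1253 g/m³ × 86 400 s/d = 95520 kg/d.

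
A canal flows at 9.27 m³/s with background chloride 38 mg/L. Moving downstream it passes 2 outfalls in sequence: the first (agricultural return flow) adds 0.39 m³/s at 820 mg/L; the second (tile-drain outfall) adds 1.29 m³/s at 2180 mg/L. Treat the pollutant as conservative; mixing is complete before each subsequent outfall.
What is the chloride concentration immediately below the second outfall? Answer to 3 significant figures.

318 mg/L

After outfall 1: Q = 9.270 + 0.3900 = 9.660 m³/s; C = (9.270·38.00 + 0.3900·820.0)/9.660 = 69.57 mg/L.
After outfall 2: Q = 9.660 + 1.290 = 10.95 m³/s; C = (9.660·69.57 + 1.290·2180)/10.95 = 318.2 mg/L.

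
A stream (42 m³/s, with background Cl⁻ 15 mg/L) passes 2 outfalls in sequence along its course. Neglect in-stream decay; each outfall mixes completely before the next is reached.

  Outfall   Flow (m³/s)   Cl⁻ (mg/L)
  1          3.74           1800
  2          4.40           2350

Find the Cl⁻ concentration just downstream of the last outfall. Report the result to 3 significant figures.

After outfall 1: Q = 42.00 + 3.740 = 45.74 m³/s; C = (42.00·15.00 + 3.740·1800)/45.74 = 161.0 mg/L.
After outfall 2: Q = 45.74 + 4.400 = 50.14 m³/s; C = (45.74·161.0 + 4.400·2350)/50.14 = 353.1 mg/L.

353 mg/L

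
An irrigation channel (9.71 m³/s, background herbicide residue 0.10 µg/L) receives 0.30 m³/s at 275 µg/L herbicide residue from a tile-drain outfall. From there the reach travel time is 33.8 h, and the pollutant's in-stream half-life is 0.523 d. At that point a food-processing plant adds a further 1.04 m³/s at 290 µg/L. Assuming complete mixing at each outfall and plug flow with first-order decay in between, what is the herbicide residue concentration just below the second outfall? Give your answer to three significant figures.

Conservation of mass: C = (9.710·0.1000 + 0.3000·275.0) / 10.01 = 83.47/10.01 = 8.339 µg/L; combined flow 10.01 m³/s.
Half-life 0.523 d → k = ln 2 / 0.523 = 1.325 d⁻¹.
Decay over the reach: 8.339·exp(−kt) = 8.339·0.1547 = 1.290 µg/L.
Second outfall: C = (10.01·1.290 + 1.040·290.0)/11.05 = 28.46 µg/L.

28.5 µg/L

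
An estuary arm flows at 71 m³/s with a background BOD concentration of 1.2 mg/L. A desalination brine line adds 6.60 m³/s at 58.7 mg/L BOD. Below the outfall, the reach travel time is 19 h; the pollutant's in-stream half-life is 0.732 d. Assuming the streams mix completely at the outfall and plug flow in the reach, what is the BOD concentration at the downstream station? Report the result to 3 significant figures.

Mass balance: C = (71.00·1.200 + 6.600·58.70) / 77.60 = 472.6/77.60 = 6.090 mg/L.
Half-life 0.732 d → k = ln 2 / 0.732 = 0.9469 d⁻¹.
After decay, C = 6.090 × e^(−kt) = 6.090 × 0.4725 = 2.878 mg/L.

2.88 mg/L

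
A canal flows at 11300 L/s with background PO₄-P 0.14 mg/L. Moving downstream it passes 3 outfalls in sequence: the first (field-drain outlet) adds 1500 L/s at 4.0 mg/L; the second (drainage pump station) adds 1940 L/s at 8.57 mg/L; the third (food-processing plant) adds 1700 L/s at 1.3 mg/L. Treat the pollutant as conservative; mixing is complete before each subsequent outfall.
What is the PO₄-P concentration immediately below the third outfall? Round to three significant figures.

Below outfall 1: Q → 12800 L/s, C = (11300·0.1400 + 1500·4.000)/12800 = 0.5923 mg/L.
Below outfall 2: Q → 14740 L/s, C = (12800·0.5923 + 1940·8.570)/14740 = 1.642 mg/L.
Below outfall 3: Q → 16440 L/s, C = (14740·1.642 + 1700·1.300)/16440 = 1.607 mg/L.

1.61 mg/L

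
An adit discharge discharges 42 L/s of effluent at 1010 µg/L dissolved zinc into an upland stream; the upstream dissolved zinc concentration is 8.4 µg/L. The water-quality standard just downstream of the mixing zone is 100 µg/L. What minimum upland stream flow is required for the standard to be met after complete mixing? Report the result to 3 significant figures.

417 L/s

Set C_mix = 100: (Q·8.400 + 42.00·1010) / (Q + 42.00) = 100
→ Q = 42.00·(1010 − 100)/(100 − 8.400) = 417.2 L/s.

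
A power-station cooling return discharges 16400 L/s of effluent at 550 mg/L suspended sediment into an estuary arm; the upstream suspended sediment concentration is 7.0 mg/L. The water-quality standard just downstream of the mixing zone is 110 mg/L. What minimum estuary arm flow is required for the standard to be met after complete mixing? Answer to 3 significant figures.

Set C_mix = 110: (Q·7.000 + 16400·550.0) / (Q + 16400) = 110
→ Q = 16400·(550.0 − 110)/(110 − 7.000) = 70060 L/s.

70100 L/s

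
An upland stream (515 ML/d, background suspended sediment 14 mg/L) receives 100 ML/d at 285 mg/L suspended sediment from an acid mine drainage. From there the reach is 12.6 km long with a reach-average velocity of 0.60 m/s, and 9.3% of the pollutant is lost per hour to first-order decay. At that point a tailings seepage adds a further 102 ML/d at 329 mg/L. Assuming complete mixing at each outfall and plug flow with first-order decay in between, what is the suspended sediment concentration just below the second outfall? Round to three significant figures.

75.0 mg/L

After mixing, C = (515.0·14.00 + 100.0·285.0) / 615.0 = 35710/615.0 = 58.07 mg/L; combined flow 615.0 ML/d.
Travel time t = 12.6·1000 / 0.60 = 21000 s = 5.833 h.
9.3%/h lost → k = −ln(1 − 0.093) = 0.09761 h⁻¹.
Decay over the reach: 58.07·exp(−kt) = 58.07·0.5659 = 32.86 mg/L.
Second outfall: C = (615.0·32.86 + 102.0·329.0)/717.0 = 74.99 mg/L.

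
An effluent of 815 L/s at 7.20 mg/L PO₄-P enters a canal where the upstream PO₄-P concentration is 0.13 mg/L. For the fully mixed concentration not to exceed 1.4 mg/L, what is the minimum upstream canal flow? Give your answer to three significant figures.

Set C_mix = 1.4: (Q·0.1300 + 815.0·7.200) / (Q + 815.0) = 1.4
→ Q = 815.0·(7.200 − 1.4)/(1.4 − 0.1300) = 3722 L/s.

3720 L/s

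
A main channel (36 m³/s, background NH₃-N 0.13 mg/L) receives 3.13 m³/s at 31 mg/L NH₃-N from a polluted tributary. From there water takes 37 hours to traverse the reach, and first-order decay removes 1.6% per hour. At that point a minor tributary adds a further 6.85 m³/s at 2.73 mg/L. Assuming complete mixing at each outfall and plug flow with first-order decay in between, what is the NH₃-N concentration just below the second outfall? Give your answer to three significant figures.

Flow-weighted average: C = (36.00·0.1300 + 3.130·31.00) / 39.13 = 101.7/39.13 = 2.599 mg/L; combined flow 39.13 m³/s.
1.6%/h lost → k = −ln(1 − 0.016) = 0.01613 h⁻¹.
After decay, C = 2.599 × e^(−kt) = 2.599 × 0.5506 = 1.431 mg/L.
At the second outfall, C = (39.13·1.431 + 6.850·2.730) / (39.13 + 6.850) = 1.625 mg/L.

1.62 mg/L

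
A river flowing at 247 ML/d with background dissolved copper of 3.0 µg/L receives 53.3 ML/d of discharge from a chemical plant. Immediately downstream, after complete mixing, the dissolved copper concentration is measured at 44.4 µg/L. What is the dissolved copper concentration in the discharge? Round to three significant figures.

236 µg/L

Mass balance: 247.0·3.000 + 53.30·Cₑ = 300.3·44.40
→ Cₑ = (300.3·44.40 − 247.0·3.000) / 53.30 = 236.3 µg/L.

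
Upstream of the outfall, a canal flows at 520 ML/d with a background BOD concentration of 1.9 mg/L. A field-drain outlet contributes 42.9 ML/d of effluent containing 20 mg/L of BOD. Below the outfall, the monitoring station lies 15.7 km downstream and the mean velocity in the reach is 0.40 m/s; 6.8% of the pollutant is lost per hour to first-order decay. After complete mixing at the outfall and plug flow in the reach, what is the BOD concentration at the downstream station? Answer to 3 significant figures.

1.52 mg/L

Flow-weighted average: C = (520.0·1.900 + 42.90·20.00) / 562.9 = 1846/562.9 = 3.279 mg/L.
Travel time t = 15.7·1000 / 0.40 = 39250 s = 10.90 h.
6.8%/h lost → k = −ln(1 − 0.068) = 0.07042 h⁻¹.
After decay, C = 3.279 × e^(−kt) = 3.279 × 0.4640 = 1.522 mg/L.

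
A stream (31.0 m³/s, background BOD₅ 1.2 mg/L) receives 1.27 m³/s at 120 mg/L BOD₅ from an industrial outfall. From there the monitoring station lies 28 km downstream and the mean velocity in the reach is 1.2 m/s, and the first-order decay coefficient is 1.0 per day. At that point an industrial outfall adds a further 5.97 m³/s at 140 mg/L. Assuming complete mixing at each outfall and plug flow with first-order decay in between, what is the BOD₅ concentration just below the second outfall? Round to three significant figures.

Mixed concentration C = ΣQC/ΣQ = (31.00·1.200 + 1.270·120.0) / 32.27 = 189.6/32.27 = 5.875 mg/L; combined flow 32.27 m³/s.
Travel time t = 28·1000 / 1.2 = 23330 s = 6.481 h.
First-order decay: C = 5.875·exp(−k·t) = 5.875·0.7633 = 4.485 mg/L.
At the second outfall, C = (32.27·4.485 + 5.970·140.0) / (32.27 + 5.970) = 25.64 mg/L.

25.6 mg/L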